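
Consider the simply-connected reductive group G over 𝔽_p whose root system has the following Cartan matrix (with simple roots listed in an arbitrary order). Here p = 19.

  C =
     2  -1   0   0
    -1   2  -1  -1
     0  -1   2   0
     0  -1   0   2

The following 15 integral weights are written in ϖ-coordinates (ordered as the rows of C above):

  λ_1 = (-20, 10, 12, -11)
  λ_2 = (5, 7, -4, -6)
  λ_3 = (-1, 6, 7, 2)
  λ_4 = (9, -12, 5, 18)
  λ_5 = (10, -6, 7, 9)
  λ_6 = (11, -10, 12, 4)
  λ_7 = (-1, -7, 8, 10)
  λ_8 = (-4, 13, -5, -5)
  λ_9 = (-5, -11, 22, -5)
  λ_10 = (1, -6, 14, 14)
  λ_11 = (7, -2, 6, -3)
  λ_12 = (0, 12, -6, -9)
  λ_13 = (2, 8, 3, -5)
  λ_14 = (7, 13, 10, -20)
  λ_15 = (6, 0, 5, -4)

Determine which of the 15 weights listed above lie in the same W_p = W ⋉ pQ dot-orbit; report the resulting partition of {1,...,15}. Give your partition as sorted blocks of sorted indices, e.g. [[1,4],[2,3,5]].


Cartan matrix: type D_4 (|W|=192); un-permuting the 4 rows.

Folding the 15 weights λ_j+ρ into Ā_19 (reps in the given 4-coord order):

  λ_1 → (1, 0, 5, 8)
  λ_2 → (6, 0, 3, 5)
  λ_3 → (0, 1, 8, 3)
  λ_4 → (1, 0, 5, 8)
  λ_5 → (6, 0, 3, 5)
  λ_6 → (3, 3, 4, 4)
  λ_7 → (6, 0, 3, 5)
  λ_8 → (3, 3, 4, 4)
  λ_9 → (4, 1, 5, 4)
  λ_10 → (3, 3, 4, 4)
  λ_11 → (5, 2, 4, 1)
  λ_12 → (1, 0, 5, 8)
  λ_13 → (3, 3, 4, 4)
  λ_14 → (6, 0, 3, 5)
  λ_15 → (5, 2, 4, 1)

6 distinct reps among the 15 weights ⇒ 6 W_19-linkage classes:

[[1, 4, 12], [2, 5, 7, 14], [3], [6, 8, 10, 13], [9], [11, 15]]


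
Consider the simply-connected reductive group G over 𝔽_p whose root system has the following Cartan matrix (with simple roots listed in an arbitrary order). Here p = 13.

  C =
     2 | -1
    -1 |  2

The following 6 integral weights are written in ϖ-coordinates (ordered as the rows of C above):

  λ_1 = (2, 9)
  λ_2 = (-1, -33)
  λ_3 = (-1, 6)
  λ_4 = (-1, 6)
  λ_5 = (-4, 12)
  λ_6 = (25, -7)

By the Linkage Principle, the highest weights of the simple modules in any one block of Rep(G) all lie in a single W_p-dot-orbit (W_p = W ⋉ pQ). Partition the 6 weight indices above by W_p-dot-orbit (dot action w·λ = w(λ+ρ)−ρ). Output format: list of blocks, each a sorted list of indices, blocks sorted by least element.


C ↔ A_2 under row/col permutation; |W(A_2)| = 6.

Ā_13 reps of the 6 weights (A_2, coords as presented):

  [1] (3, 10) · [2] (0, 7) · [3] (0, 7) · [4] (0, 7) · [5] (3, 10) · [6] (0, 7)

Grouping the 6 weights by Ā_13-representative: 2 linkage classes.

[[1, 5], [2, 3, 4, 6]]


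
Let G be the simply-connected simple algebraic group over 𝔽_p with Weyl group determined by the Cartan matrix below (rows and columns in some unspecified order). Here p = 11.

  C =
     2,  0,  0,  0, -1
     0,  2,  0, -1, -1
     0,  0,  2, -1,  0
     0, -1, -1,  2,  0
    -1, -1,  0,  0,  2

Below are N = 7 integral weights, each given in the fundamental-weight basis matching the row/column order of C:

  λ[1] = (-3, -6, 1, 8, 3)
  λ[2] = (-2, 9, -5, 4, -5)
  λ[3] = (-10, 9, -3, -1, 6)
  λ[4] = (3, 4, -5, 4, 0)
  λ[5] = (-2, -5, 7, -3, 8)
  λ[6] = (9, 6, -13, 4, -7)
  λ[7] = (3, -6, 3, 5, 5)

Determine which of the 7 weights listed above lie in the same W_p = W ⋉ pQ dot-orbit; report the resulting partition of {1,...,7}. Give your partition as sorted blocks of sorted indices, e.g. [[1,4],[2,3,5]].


Type A_5, rank 5, |W|=720; reorder rows/cols to standard.

Alcove-folded reps (p=11, 7 weights, presented ϖ-order):

  [1] (1, 2, 2, 4, 2);  [2] (0, 5, 0, 1, 1);  [3] (1, 2, 2, 4, 2);  [4] (0, 5, 0, 1, 1);  [5] (1, 2, 2, 4, 2);  [6] (0, 5, 0, 1, 1);  [7] (0, 5, 0, 1, 1)

Grouping the 7 weights by Ā_11-representative: 2 linkage classes.

[[1, 3, 5], [2, 4, 6, 7]]


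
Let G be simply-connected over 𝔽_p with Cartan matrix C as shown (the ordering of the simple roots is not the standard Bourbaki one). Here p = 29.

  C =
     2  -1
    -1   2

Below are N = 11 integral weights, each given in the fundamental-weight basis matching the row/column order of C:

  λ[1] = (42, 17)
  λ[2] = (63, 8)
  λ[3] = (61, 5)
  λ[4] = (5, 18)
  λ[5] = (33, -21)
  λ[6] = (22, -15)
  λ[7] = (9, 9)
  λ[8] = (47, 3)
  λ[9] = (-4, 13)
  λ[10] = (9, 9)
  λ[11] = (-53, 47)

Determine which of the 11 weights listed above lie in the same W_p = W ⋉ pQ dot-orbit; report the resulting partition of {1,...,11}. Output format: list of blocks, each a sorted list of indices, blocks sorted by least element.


C ↔ A_2 under row/col permutation; |W(A_2)| = 6.

Ā_29 reps of the 11 weights (A_2, coords as presented):

  λ_1+ρ ↦ (3, 11)
  λ_2+ρ ↦ (9, 14)
  λ_3+ρ ↦ (6, 19)
  λ_4+ρ ↦ (6, 19)
  λ_5+ρ ↦ (9, 15)
  λ_6+ρ ↦ (9, 14)
  λ_7+ρ ↦ (10, 10)
  λ_8+ρ ↦ (6, 19)
  λ_9+ρ ↦ (3, 11)
  λ_10+ρ ↦ (10, 10)
  λ_11+ρ ↦ (6, 19)

Linkage partition of the 11 weights (5 classes, p=29):

[[1, 9], [2, 6], [3, 4, 8, 11], [5], [7, 10]]


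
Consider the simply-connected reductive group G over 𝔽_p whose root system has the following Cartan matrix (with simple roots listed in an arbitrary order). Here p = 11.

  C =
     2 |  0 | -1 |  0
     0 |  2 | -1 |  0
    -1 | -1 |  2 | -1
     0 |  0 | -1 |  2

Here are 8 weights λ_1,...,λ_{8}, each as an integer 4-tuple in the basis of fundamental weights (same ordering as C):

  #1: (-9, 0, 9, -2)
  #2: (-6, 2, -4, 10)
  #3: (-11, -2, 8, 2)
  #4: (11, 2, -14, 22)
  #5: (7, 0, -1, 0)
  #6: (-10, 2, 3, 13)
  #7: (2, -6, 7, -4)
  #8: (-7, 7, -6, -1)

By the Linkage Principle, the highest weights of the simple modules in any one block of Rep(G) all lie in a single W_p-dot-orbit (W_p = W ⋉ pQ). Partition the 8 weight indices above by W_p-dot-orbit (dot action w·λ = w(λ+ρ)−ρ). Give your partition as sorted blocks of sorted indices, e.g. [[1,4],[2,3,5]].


Cartan matrix: type D_4 (|W|=192); un-permuting the 4 rows.

Folding the 8 weights λ_j+ρ into Ā_11 (reps in the given 4-coord order):

  1: (8, 1, 0, 1) · 2: (3, 5, 0, 3) · 3: (8, 1, 0, 1) · 4: (8, 1, 0, 1) · 5: (8, 1, 0, 1) · 6: (2, 4, 1, 1) · 7: (3, 5, 0, 3) · 8: (3, 5, 0, 3)

Grouping the 8 weights by Ā_11-representative: 3 linkage classes.

[[1, 3, 4, 5], [2, 7, 8], [6]]


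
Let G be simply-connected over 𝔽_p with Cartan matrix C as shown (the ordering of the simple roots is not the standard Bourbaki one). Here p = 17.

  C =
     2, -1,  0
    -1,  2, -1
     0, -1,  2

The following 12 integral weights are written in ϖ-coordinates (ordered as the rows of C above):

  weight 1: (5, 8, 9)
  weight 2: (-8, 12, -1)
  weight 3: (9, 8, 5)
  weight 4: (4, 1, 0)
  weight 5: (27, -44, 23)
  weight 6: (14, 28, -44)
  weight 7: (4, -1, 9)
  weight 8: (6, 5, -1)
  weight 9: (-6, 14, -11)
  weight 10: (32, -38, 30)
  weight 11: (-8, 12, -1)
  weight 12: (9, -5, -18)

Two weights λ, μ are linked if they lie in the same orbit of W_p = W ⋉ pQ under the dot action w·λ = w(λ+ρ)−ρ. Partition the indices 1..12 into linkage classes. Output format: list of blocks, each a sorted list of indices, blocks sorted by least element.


Cartan matrix: type A_3 (|W|=24); un-permuting the 3 rows.

W_17-reps of the 12 weights in Ā_17 (same 3-coord order as C):

  [1] (2, 7, 2) · [2] (7, 6, 0) · [3] (2, 7, 2) · [4] (5, 2, 1) · [5] (2, 7, 2) · [6] (5, 2, 1) · [7] (5, 0, 10) · [8] (7, 6, 0) · [9] (5, 0, 10) · [10] (3, 3, 1) · [11] (7, 6, 0) · [12] (7, 6, 0)

Partition of {1..12} into 5 W_17-dot-orbits:

[[1, 3, 5], [2, 8, 11, 12], [4, 6], [7, 9], [10]]


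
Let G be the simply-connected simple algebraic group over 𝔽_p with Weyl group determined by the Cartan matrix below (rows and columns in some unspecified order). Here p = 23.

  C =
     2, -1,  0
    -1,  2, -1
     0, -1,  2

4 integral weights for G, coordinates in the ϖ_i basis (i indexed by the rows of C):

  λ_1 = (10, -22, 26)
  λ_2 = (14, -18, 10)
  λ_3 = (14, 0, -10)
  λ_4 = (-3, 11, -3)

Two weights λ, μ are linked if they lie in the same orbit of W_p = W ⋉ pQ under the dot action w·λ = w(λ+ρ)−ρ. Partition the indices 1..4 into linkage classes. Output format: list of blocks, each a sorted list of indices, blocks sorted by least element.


Cartan matrix: type A_3 (|W|=24); un-permuting the 3 rows.

W_23-reps of the 4 weights in Ā_23 (same 3-coord order as C):

  1: (6, 11, 2);  2: (2, 9, 6);  3: (7, 8, 1);  4: (2, 8, 2)

Grouping the 4 weights by Ā_23-representative: 4 linkage classes.

[[1], [2], [3], [4]]


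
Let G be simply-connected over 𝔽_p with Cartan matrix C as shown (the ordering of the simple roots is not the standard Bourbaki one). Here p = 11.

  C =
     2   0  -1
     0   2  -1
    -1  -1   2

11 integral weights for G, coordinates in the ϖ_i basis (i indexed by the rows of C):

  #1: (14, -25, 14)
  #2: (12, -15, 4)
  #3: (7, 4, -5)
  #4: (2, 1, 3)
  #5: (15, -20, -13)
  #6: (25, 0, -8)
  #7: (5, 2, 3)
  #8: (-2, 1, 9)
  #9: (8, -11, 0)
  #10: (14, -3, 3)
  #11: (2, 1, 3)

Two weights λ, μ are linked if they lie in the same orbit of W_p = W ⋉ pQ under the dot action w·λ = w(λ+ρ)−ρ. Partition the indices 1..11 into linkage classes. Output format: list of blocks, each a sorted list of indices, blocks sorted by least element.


Cartan matrix: type A_3 (|W|=24); un-permuting the 3 rows.

Alcove-folded reps (p=11, 11 weights, presented ϖ-order):

  λ_1 → (3, 2, 4) · λ_2 → (3, 2, 4) · λ_3 → (4, 1, 4) · λ_4 → (3, 2, 4) · λ_5 → (4, 1, 4) · λ_6 → (4, 1, 4) · λ_7 → (4, 1, 4) · λ_8 → (0, 1, 9) · λ_9 → (0, 1, 9) · λ_10 → (3, 2, 4) · λ_11 → (3, 2, 4)

Partition of {1..11} into 3 W_11-dot-orbits:

[[1, 2, 4, 10, 11], [3, 5, 6, 7], [8, 9]]


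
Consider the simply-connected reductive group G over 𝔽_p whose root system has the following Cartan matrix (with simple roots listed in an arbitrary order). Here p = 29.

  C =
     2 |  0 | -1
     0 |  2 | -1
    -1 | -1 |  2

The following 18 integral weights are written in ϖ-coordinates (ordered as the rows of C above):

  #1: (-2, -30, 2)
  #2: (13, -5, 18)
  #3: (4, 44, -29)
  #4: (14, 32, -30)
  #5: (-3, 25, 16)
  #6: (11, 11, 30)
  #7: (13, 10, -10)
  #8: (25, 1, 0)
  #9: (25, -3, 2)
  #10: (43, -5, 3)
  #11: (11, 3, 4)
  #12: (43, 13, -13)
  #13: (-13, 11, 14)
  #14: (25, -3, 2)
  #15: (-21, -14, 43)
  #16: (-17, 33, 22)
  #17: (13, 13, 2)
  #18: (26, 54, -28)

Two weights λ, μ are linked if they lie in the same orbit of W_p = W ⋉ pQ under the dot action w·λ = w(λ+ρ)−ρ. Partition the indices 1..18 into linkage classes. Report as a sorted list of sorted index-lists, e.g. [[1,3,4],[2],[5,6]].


C ↔ A_3 under row/col permutation; |W(A_3)| = 24.

λ_j+ρ reflected into Ā_29 (⟨·,θ^∨⟩≤29); 3-tuples as given:

    λ_1+ρ ↦ (26, 2, 1)
    λ_2+ρ ↦ (10, 0, 15)
    λ_3+ρ ↦ (7, 1, 5)
    λ_4+ρ ↦ (10, 0, 15)
    λ_5+ρ ↦ (12, 12, 3)
    λ_6+ρ ↦ (12, 12, 3)
    λ_7+ρ ↦ (5, 2, 9)
    λ_8+ρ ↦ (26, 2, 1)
    λ_9+ρ ↦ (26, 2, 1)
    λ_10+ρ ↦ (10, 0, 15)
    λ_11+ρ ↦ (12, 4, 5)
    λ_12+ρ ↦ (12, 12, 3)
    λ_13+ρ ↦ (12, 12, 3)
    λ_14+ρ ↦ (26, 2, 1)
    λ_15+ρ ↦ (5, 2, 9)
    λ_16+ρ ↦ (7, 1, 5)
    λ_17+ρ ↦ (12, 12, 3)
    λ_18+ρ ↦ (26, 2, 1)

Partition of {1..18} into 6 W_29-dot-orbits:

[[1, 8, 9, 14, 18], [2, 4, 10], [3, 16], [5, 6, 12, 13, 17], [7, 15], [11]]


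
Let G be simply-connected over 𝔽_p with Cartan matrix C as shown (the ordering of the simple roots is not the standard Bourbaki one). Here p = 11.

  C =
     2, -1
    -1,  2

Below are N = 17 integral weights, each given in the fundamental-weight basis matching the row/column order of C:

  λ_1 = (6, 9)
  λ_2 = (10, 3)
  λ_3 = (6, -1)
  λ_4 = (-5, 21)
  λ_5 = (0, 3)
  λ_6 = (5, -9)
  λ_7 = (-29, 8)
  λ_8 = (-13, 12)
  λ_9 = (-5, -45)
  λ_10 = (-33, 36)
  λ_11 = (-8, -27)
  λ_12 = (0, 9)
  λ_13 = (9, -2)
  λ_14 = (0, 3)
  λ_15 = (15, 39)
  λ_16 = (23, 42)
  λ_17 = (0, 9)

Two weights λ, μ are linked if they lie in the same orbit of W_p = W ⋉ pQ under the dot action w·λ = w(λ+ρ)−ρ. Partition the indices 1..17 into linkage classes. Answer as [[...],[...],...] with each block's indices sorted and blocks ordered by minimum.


Type A_2, rank 2, |W|=6; reorder rows/cols to standard.

Alcove-folded reps (p=11, 17 weights, presented ϖ-order):

  1: (1, 4);  2: (7, 0);  3: (7, 0);  4: (7, 0);  5: (1, 4);  6: (2, 6);  7: (2, 6);  8: (9, 1);  9: (7, 0);  10: (1, 4);  11: (7, 0);  12: (1, 10);  13: (9, 1);  14: (1, 4);  15: (1, 4);  16: (9, 1);  17: (1, 10)

The 17 indices split into 5 linkage classes (same alcove rep ⇔ same W_11-dot-orbit):

[[1, 5, 10, 14, 15], [2, 3, 4, 9, 11], [6, 7], [8, 13, 16], [12, 17]]


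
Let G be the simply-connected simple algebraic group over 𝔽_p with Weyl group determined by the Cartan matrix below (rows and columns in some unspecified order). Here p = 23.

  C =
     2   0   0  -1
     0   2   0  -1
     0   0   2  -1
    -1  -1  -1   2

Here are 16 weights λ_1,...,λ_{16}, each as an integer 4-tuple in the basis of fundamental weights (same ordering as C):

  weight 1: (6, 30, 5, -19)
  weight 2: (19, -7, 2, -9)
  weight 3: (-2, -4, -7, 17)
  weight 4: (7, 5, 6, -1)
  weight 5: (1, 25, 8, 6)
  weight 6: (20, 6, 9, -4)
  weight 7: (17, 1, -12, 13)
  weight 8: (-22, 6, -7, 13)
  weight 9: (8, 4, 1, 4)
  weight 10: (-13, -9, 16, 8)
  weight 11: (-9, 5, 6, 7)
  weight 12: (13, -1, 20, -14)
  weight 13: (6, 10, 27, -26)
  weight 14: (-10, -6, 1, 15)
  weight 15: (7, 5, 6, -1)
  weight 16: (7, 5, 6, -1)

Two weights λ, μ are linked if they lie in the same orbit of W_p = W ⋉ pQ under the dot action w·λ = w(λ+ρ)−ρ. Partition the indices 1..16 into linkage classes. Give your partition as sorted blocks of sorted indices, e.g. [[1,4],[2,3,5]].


D_4 Cartan matrix, 4 simple roots permuted; ρ=(1,1,1,1).

Alcove-folded reps (p=23, 16 weights, presented ϖ-order):

  λ_1 → (3, 5, 4, 3);  λ_2 → (1, 3, 6, 5);  λ_3 → (1, 3, 6, 5);  λ_4 → (8, 6, 7, 0);  λ_5 → (9, 5, 2, 2);  λ_6 → (9, 5, 2, 2);  λ_7 → (7, 9, 0, 2);  λ_8 → (8, 6, 7, 0);  λ_9 → (9, 5, 2, 2);  λ_10 → (1, 3, 6, 5);  λ_11 → (8, 6, 7, 0);  λ_12 → (1, 13, 8, 0);  λ_13 → (9, 5, 2, 2);  λ_14 → (9, 5, 2, 2);  λ_15 → (8, 6, 7, 0);  λ_16 → (8, 6, 7, 0)

Partition of {1..16} into 6 W_23-dot-orbits:

[[1], [2, 3, 10], [4, 8, 11, 15, 16], [5, 6, 9, 13, 14], [7], [12]]


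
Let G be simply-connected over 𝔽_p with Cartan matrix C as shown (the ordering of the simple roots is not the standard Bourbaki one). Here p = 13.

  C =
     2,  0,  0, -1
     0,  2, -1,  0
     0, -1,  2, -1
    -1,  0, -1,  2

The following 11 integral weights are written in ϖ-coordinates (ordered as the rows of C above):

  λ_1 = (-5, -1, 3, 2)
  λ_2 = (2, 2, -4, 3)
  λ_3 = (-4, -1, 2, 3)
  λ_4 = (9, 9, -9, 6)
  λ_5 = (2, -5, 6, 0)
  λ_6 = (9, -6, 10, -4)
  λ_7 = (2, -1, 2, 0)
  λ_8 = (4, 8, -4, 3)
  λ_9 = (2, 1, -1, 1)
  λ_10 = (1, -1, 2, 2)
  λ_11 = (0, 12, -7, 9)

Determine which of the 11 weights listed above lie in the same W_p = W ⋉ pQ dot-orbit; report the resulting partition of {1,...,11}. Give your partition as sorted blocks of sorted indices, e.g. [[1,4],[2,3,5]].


Root system A_4: the 4×4 matrix C matches after relabeling.

Folding the 11 weights λ_j+ρ into Ā_13 (reps in the given 4-coord order):

  1: (3, 0, 3, 1);  2: (3, 0, 3, 1);  3: (3, 0, 3, 1);  4: (3, 4, 3, 1);  5: (3, 4, 3, 1);  6: (2, 0, 3, 3);  7: (3, 0, 3, 1);  8: (3, 4, 3, 1);  9: (3, 2, 0, 2);  10: (2, 0, 3, 3);  11: (4, 2, 6, 0)

5 distinct reps among the 11 weights ⇒ 5 W_13-linkage classes:

[[1, 2, 3, 7], [4, 5, 8], [6, 10], [9], [11]]


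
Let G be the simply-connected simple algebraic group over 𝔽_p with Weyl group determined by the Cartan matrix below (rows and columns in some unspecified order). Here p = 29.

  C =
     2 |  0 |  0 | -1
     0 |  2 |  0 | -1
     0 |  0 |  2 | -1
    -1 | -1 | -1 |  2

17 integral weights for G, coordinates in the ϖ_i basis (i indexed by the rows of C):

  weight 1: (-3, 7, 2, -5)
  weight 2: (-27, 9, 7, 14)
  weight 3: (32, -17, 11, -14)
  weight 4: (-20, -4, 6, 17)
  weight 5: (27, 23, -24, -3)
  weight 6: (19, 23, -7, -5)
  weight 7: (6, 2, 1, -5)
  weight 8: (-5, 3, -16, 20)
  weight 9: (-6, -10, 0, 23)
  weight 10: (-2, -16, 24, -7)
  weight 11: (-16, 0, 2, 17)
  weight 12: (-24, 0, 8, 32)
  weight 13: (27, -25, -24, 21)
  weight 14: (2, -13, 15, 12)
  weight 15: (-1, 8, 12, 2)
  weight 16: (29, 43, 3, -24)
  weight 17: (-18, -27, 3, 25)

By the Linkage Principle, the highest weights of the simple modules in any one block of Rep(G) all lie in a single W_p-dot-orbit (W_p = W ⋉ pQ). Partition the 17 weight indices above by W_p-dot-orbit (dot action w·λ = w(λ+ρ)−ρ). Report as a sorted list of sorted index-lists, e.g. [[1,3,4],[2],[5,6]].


D_4 Cartan matrix, 4 simple roots permuted; ρ=(1,1,1,1).

Folding the 17 weights λ_j+ρ into Ā_29 (reps in the given 4-coord order):

  [1] (3, 1, 2, 1) · [2] (15, 1, 3, 3) · [3] (0, 9, 13, 3) · [4] (15, 1, 3, 3) · [5] (3, 1, 2, 1) · [6] (5, 9, 1, 4) · [7] (3, 1, 2, 1) · [8] (4, 4, 15, 2) · [9] (5, 9, 1, 4) · [10] (15, 1, 3, 3) · [11] (15, 1, 3, 3) · [12] (5, 9, 1, 4) · [13] (3, 1, 2, 1) · [14] (0, 9, 13, 3) · [15] (0, 9, 13, 3) · [16] (15, 1, 3, 3) · [17] (0, 9, 13, 3)

Grouping the 17 weights by Ā_29-representative: 5 linkage classes.

[[1, 5, 7, 13], [2, 4, 10, 11, 16], [3, 14, 15, 17], [6, 9, 12], [8]]


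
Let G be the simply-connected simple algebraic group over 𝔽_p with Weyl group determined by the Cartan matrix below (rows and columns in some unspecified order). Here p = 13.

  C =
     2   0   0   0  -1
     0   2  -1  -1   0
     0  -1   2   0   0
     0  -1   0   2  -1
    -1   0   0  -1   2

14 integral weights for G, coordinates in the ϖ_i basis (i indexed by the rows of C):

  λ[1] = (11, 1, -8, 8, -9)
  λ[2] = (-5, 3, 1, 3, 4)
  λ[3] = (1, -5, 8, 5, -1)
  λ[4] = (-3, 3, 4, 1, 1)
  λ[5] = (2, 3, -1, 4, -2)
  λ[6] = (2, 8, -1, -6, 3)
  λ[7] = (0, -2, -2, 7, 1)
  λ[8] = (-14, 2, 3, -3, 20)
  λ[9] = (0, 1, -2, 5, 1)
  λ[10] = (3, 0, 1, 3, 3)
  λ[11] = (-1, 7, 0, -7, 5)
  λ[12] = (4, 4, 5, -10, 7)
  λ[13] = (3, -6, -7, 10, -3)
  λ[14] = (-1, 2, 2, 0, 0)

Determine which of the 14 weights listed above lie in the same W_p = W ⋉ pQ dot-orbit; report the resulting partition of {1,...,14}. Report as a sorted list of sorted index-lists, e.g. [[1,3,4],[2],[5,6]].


A_5 Cartan matrix, 5 simple roots permuted; ρ=(1,1,1,1,1).

Folding the 14 weights λ_j+ρ into Ā_13 (reps in the given 5-coord order):

  λ_1 → (2, 1, 0, 4, 4);  λ_2 → (2, 4, 0, 4, 1);  λ_3 → (2, 4, 5, 2, 0);  λ_4 → (2, 4, 5, 2, 0);  λ_5 → (2, 4, 0, 4, 1);  λ_6 → (2, 4, 0, 4, 1);  λ_7 → (1, 1, 1, 6, 2);  λ_8 → (0, 2, 1, 6, 0);  λ_9 → (1, 1, 1, 6, 2);  λ_10 → (2, 1, 0, 4, 4);  λ_11 → (0, 2, 1, 6, 0);  λ_12 → (2, 4, 0, 4, 1);  λ_13 → (2, 4, 5, 2, 0);  λ_14 → (0, 3, 3, 1, 1)

These 14 weights hit 6 W_13-dot-orbits; sizes (2, 4, 3, 2, 2, 1):

[[1, 10], [2, 5, 6, 12], [3, 4, 13], [7, 9], [8, 11], [14]]


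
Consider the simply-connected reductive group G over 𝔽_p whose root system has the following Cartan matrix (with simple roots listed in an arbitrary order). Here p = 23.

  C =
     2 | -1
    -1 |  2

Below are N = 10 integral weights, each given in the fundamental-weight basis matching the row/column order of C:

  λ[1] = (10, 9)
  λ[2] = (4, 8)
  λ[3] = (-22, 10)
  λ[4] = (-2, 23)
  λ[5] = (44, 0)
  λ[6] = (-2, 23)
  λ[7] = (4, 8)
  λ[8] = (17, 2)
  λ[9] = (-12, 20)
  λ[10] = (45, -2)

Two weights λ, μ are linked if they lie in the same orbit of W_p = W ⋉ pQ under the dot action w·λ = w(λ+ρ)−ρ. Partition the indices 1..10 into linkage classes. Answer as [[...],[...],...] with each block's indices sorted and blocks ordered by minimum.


Type A_2, rank 2, |W|=6; reorder rows/cols to standard.

Alcove-folded reps (p=23, 10 weights, presented ϖ-order):

    [1] (11, 10)
    [2] (5, 9)
    [3] (11, 10)
    [4] (0, 22)
    [5] (0, 22)
    [6] (0, 22)
    [7] (5, 9)
    [8] (18, 3)
    [9] (11, 10)
    [10] (0, 22)

The 10 indices split into 4 linkage classes (same alcove rep ⇔ same W_23-dot-orbit):

[[1, 3, 9], [2, 7], [4, 5, 6, 10], [8]]


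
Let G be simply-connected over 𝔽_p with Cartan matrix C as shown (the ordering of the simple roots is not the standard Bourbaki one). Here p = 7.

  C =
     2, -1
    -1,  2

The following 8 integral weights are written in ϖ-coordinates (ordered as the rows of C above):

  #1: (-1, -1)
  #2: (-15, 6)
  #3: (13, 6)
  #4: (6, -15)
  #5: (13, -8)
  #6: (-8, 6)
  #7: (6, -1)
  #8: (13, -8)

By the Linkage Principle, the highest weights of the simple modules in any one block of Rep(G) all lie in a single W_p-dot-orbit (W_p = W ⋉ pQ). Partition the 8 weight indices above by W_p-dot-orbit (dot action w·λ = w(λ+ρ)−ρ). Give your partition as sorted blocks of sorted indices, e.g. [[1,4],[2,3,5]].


A_2 Cartan matrix, 2 simple roots permuted; ρ=(1,1).

Each λ_j+ρ reduced to Ā_7; 2-tuples below use C's row order:

  λ_1+ρ ↦ (0, 0)
  λ_2+ρ ↦ (0, 0)
  λ_3+ρ ↦ (7, 0)
  λ_4+ρ ↦ (0, 0)
  λ_5+ρ ↦ (0, 0)
  λ_6+ρ ↦ (7, 0)
  λ_7+ρ ↦ (7, 0)
  λ_8+ρ ↦ (0, 0)

Grouping the 8 weights by Ā_7-representative: 2 linkage classes.

[[1, 2, 4, 5, 8], [3, 6, 7]]


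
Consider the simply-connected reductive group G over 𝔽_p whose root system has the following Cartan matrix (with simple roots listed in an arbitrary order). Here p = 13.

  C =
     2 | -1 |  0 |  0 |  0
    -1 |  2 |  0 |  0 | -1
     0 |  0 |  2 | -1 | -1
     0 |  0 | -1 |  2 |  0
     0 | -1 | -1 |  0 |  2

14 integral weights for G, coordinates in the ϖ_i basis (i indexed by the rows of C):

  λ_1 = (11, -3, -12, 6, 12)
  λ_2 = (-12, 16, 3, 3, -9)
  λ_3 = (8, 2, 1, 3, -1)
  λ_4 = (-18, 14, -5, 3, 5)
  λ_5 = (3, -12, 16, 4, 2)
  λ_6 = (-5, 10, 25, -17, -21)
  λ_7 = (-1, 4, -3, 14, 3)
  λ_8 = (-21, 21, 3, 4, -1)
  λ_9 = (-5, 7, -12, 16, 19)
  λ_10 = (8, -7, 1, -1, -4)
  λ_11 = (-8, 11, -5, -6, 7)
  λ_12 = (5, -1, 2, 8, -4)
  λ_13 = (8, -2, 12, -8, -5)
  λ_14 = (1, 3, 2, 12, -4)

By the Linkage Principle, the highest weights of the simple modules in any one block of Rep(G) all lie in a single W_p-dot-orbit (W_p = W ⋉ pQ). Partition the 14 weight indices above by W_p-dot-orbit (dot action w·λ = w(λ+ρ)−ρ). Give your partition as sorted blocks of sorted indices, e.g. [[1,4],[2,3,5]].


A_5 Cartan matrix, 5 simple roots permuted; ρ=(1,1,1,1,1).

λ_j+ρ reflected into Ā_13 (⟨·,θ^∨⟩≤13); 5-tuples as given:

    [1] (0, 2, 1, 6, 0)
    [2] (5, 2, 0, 4, 2)
    [3] (4, 3, 1, 1, 0)
    [4] (5, 2, 0, 4, 2)
    [5] (0, 4, 1, 3, 1)
    [6] (1, 3, 0, 7, 0)
    [7] (5, 2, 0, 4, 2)
    [8] (5, 2, 0, 4, 2)
    [9] (5, 2, 0, 4, 2)
    [10] (0, 2, 1, 6, 0)
    [11] (0, 4, 1, 3, 1)
    [12] (1, 3, 0, 7, 0)
    [13] (0, 4, 1, 3, 1)
    [14] (1, 3, 0, 7, 0)

Partition of {1..14} into 5 W_13-dot-orbits:

[[1, 10], [2, 4, 7, 8, 9], [3], [5, 11, 13], [6, 12, 14]]


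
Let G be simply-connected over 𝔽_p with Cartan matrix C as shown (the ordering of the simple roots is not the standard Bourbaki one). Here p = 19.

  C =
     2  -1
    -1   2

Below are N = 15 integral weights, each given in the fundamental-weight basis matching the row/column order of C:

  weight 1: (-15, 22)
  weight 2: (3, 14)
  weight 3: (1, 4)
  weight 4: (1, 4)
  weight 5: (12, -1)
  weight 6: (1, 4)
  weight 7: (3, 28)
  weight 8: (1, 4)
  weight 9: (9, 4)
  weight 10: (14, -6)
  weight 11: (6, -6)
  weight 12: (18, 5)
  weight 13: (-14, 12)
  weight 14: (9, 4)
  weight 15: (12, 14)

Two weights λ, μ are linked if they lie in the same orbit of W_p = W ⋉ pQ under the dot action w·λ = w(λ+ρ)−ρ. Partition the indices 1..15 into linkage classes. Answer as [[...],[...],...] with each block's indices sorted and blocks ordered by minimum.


Cartan matrix: type A_2 (|W|=6); un-permuting the 2 rows.

Folding the 15 weights λ_j+ρ into Ā_19 (reps in the given 2-coord order):

  λ_1+ρ ↦ (10, 5)
  λ_2+ρ ↦ (4, 15)
  λ_3+ρ ↦ (2, 5)
  λ_4+ρ ↦ (2, 5)
  λ_5+ρ ↦ (13, 0)
  λ_6+ρ ↦ (2, 5)
  λ_7+ρ ↦ (10, 5)
  λ_8+ρ ↦ (2, 5)
  λ_9+ρ ↦ (10, 5)
  λ_10+ρ ↦ (10, 5)
  λ_11+ρ ↦ (2, 5)
  λ_12+ρ ↦ (13, 0)
  λ_13+ρ ↦ (13, 0)
  λ_14+ρ ↦ (10, 5)
  λ_15+ρ ↦ (4, 6)

5 distinct reps among the 15 weights ⇒ 5 W_19-linkage classes:

[[1, 7, 9, 10, 14], [2], [3, 4, 6, 8, 11], [5, 12, 13], [15]]


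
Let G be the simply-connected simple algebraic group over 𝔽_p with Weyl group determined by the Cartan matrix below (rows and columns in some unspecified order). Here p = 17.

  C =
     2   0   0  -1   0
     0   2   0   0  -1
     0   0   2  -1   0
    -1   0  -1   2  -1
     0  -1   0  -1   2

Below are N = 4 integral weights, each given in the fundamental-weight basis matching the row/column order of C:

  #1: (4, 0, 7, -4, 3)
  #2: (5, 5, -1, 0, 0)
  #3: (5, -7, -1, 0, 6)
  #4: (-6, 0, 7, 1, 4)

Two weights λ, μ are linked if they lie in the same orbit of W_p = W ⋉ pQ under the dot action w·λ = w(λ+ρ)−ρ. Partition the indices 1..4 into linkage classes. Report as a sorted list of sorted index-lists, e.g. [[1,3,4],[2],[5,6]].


Cartan matrix: type D_5 (|W|=1920); un-permuting the 5 rows.

Each λ_j+ρ reduced to Ā_17; 5-tuples below use C's row order:

    [1] (2, 1, 5, 3, 1)
    [2] (6, 6, 0, 1, 1)
    [3] (6, 6, 0, 1, 1)
    [4] (2, 1, 5, 3, 1)

Linkage partition of the 4 weights (2 classes, p=17):

[[1, 4], [2, 3]]


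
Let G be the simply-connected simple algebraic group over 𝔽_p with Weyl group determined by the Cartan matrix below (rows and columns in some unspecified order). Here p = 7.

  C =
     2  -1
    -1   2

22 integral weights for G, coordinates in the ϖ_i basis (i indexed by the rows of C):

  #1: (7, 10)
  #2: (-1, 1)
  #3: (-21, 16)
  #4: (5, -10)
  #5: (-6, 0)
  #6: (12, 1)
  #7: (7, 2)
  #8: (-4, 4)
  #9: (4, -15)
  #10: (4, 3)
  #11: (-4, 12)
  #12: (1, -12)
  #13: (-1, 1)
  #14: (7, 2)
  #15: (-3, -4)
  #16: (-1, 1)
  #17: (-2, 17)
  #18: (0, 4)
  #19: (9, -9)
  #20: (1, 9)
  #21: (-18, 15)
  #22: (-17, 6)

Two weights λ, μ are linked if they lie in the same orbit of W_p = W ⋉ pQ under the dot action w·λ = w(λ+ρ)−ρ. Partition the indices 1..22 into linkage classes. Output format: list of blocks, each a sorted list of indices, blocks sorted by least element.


C ↔ A_2 under row/col permutation; |W(A_2)| = 6.

Each λ_j+ρ reduced to Ā_7; 2-tuples below use C's row order:

  [1] (1, 4) · [2] (0, 2) · [3] (3, 1) · [4] (1, 4) · [5] (1, 4) · [6] (1, 5) · [7] (3, 1) · [8] (3, 2) · [9] (0, 2) · [10] (3, 2) · [11] (3, 1) · [12] (3, 2) · [13] (0, 2) · [14] (3, 1) · [15] (3, 2) · [16] (0, 2) · [17] (3, 1) · [18] (1, 5) · [19] (1, 4) · [20] (3, 2) · [21] (1, 4) · [22] (0, 2)

The 22 indices split into 5 linkage classes (same alcove rep ⇔ same W_7-dot-orbit):

[[1, 4, 5, 19, 21], [2, 9, 13, 16, 22], [3, 7, 11, 14, 17], [6, 18], [8, 10, 12, 15, 20]]


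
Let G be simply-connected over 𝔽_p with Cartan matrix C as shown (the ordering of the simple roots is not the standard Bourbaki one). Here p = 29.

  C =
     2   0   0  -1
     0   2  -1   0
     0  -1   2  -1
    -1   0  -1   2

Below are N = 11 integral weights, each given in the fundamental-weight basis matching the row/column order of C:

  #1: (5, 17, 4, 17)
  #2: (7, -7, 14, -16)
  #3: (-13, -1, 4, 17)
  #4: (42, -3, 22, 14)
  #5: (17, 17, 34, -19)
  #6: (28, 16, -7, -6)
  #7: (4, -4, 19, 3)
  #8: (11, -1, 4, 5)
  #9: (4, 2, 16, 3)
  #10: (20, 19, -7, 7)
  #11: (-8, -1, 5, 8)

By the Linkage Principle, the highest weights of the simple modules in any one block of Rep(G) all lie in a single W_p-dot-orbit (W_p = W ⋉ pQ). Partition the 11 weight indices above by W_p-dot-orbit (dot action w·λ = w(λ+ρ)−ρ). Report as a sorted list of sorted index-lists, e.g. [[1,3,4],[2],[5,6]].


Type A_4, rank 4, |W|=120; reorder rows/cols to standard.

W_29-reps of the 11 weights in Ā_29 (same 4-coord order as C):

  1: (12, 0, 5, 6)
  2: (7, 0, 6, 2)
  3: (12, 0, 5, 6)
  4: (7, 0, 6, 2)
  5: (12, 0, 5, 6)
  6: (12, 0, 5, 6)
  7: (5, 3, 17, 4)
  8: (12, 0, 5, 6)
  9: (5, 3, 17, 4)
  10: (7, 0, 6, 2)
  11: (7, 0, 6, 2)

The 11 indices split into 3 linkage classes (same alcove rep ⇔ same W_29-dot-orbit):

[[1, 3, 5, 6, 8], [2, 4, 10, 11], [7, 9]]


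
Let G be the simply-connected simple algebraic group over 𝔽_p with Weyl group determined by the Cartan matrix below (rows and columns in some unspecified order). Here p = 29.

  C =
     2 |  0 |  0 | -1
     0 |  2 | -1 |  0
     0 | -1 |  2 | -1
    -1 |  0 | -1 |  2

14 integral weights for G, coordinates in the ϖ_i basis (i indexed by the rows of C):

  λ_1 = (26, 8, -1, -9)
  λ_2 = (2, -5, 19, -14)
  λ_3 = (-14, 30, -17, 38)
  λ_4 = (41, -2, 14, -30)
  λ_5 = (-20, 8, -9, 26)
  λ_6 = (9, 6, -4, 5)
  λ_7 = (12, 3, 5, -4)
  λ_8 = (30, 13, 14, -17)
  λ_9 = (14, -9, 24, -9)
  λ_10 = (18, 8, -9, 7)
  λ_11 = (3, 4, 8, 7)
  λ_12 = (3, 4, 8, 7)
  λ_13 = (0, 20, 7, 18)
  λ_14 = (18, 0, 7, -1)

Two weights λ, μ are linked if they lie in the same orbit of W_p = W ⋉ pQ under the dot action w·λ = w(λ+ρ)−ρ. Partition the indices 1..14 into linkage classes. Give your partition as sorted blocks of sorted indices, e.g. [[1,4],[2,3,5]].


Cartan matrix: type A_4 (|W|=120); un-permuting the 4 rows.

Each λ_j+ρ reduced to Ā_29; 4-tuples below use C's row order:

    [1] (19, 1, 8, 0)
    [2] (10, 4, 3, 3)
    [3] (10, 10, 4, 2)
    [4] (0, 1, 1, 14)
    [5] (19, 1, 8, 0)
    [6] (10, 4, 3, 3)
    [7] (10, 4, 3, 3)
    [8] (0, 1, 1, 14)
    [9] (4, 5, 9, 8)
    [10] (19, 1, 8, 0)
    [11] (4, 5, 9, 8)
    [12] (4, 5, 9, 8)
    [13] (19, 1, 8, 0)
    [14] (19, 1, 8, 0)

Partition of {1..14} into 5 W_29-dot-orbits:

[[1, 5, 10, 13, 14], [2, 6, 7], [3], [4, 8], [9, 11, 12]]


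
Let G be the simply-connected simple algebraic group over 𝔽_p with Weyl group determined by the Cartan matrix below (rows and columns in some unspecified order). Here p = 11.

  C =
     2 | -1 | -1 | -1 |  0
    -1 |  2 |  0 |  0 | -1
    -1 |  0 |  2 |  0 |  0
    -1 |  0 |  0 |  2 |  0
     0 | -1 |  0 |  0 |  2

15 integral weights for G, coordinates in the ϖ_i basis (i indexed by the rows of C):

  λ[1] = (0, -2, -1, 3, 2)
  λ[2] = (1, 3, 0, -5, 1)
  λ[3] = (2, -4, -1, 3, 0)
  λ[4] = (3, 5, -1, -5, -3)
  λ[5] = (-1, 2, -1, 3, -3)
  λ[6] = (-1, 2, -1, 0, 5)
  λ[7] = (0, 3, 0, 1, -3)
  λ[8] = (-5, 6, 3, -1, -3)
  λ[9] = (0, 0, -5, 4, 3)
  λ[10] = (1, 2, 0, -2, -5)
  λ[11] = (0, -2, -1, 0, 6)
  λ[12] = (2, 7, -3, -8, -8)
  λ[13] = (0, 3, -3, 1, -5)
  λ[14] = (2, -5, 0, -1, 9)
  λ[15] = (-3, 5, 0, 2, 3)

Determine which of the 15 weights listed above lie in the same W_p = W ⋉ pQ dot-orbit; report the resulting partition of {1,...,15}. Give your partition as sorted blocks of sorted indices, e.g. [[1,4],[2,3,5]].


Cartan matrix: type D_5 (|W|=1920); un-permuting the 5 rows.

W_11-reps of the 15 weights in Ā_11 (same 5-coord order as C):

  λ_1+ρ ↦ (0, 1, 0, 4, 2) · λ_2+ρ ↦ (1, 2, 1, 2, 2) · λ_3+ρ ↦ (0, 1, 0, 4, 2) · λ_4+ρ ↦ (0, 1, 0, 4, 2) · λ_5+ρ ↦ (0, 1, 0, 4, 2) · λ_6+ρ ↦ (0, 1, 0, 1, 6) · λ_7+ρ ↦ (1, 2, 1, 2, 2) · λ_8+ρ ↦ (0, 1, 0, 4, 2) · λ_9+ρ ↦ (1, 2, 1, 2, 2) · λ_10+ρ ↦ (0, 1, 1, 1, 3) · λ_11+ρ ↦ (0, 1, 0, 1, 6) · λ_12+ρ ↦ (1, 2, 1, 2, 2) · λ_13+ρ ↦ (0, 1, 1, 1, 3) · λ_14+ρ ↦ (0, 1, 0, 1, 6) · λ_15+ρ ↦ (0, 1, 1, 1, 3)

Partition of {1..15} into 4 W_11-dot-orbits:

[[1, 3, 4, 5, 8], [2, 7, 9, 12], [6, 11, 14], [10, 13, 15]]


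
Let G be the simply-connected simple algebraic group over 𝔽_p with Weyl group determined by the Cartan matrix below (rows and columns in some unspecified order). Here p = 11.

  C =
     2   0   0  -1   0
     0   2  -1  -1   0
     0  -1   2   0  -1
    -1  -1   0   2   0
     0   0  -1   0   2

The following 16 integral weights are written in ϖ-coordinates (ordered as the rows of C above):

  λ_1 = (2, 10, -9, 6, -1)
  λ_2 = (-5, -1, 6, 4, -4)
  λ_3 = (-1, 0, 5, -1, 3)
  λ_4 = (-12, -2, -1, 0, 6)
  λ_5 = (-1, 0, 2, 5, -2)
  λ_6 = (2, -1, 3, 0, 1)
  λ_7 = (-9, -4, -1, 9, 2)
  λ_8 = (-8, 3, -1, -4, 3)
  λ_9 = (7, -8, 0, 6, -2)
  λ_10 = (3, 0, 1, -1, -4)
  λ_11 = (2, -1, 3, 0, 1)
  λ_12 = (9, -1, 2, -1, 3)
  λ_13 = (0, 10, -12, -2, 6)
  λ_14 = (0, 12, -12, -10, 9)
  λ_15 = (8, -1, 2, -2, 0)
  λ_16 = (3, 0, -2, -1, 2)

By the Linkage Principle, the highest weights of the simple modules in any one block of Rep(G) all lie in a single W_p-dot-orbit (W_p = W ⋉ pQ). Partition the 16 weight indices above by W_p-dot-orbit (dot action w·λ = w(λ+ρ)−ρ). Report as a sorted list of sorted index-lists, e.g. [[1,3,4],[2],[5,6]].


A_5 Cartan matrix, 5 simple roots permuted; ρ=(1,1,1,1,1).

Each λ_j+ρ reduced to Ā_11; 5-tuples below use C's row order:

  1: (7, 1, 2, 0, 0);  2: (3, 0, 4, 1, 2);  3: (0, 1, 6, 0, 4);  4: (0, 1, 6, 0, 4);  5: (0, 1, 2, 6, 1);  6: (3, 0, 4, 1, 2);  7: (7, 1, 2, 0, 0);  8: (3, 0, 4, 1, 2);  9: (4, 0, 1, 0, 2);  10: (4, 0, 1, 0, 2);  11: (3, 0, 4, 1, 2);  12: (4, 0, 1, 0, 2);  13: (0, 1, 6, 0, 4);  14: (0, 1, 2, 6, 1);  15: (7, 1, 2, 0, 0);  16: (4, 0, 1, 0, 2)

Grouping the 16 weights by Ā_11-representative: 5 linkage classes.

[[1, 7, 15], [2, 6, 8, 11], [3, 4, 13], [5, 14], [9, 10, 12, 16]]


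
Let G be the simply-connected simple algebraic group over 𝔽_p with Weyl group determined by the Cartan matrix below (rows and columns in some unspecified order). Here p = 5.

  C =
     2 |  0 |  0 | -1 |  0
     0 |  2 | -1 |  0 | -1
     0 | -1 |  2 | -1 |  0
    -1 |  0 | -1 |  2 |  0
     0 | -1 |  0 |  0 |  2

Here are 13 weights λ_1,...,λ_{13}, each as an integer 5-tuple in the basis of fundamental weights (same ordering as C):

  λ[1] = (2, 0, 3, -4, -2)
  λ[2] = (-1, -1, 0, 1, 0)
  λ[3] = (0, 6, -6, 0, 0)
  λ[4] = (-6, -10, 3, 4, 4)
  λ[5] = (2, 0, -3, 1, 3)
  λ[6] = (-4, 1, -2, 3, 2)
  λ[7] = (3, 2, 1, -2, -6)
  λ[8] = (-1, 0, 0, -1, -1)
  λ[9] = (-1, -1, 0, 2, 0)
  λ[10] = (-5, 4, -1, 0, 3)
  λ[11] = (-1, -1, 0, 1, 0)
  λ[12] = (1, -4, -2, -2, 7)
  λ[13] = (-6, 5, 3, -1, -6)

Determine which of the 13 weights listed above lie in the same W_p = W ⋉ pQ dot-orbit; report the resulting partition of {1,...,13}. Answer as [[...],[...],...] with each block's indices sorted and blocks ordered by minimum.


A_5 Cartan matrix, 5 simple roots permuted; ρ=(1,1,1,1,1).

Folding the 13 weights λ_j+ρ into Ā_5 (reps in the given 5-coord order):

  [1] (0, 0, 1, 3, 1)
  [2] (0, 0, 1, 2, 1)
  [3] (0, 0, 1, 1, 2)
  [4] (4, 0, 0, 1, 0)
  [5] (0, 1, 1, 0, 0)
  [6] (0, 1, 1, 0, 0)
  [7] (0, 1, 1, 0, 0)
  [8] (0, 1, 1, 0, 0)
  [9] (0, 0, 1, 3, 1)
  [10] (0, 0, 1, 3, 1)
  [11] (0, 0, 1, 2, 1)
  [12] (0, 1, 1, 0, 0)
  [13] (4, 0, 0, 1, 0)

These 13 weights hit 5 W_5-dot-orbits; sizes (3, 2, 1, 2, 5):

[[1, 9, 10], [2, 11], [3], [4, 13], [5, 6, 7, 8, 12]]


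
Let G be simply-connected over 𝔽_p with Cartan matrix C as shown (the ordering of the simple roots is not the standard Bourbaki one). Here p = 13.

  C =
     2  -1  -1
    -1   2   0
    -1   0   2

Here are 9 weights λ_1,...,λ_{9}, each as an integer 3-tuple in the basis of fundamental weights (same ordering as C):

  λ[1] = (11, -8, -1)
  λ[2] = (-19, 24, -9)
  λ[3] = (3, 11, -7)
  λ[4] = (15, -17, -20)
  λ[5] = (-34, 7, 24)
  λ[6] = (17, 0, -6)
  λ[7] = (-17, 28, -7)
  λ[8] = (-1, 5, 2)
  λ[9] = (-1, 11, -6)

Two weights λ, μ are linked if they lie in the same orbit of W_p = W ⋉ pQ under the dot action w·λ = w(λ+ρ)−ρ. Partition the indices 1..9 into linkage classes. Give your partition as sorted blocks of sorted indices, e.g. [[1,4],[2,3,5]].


Dynkin diagram of C (from the 4 off-diagonal −1 entries): A_3.

Ā_13 reps of the 9 weights (A_3, coords as presented):

    λ_1 → (5, 7, 0)
    λ_2 → (5, 7, 0)
    λ_3 → (2, 7, 1)
    λ_4 → (7, 0, 3)
    λ_5 → (5, 7, 0)
    λ_6 → (7, 5, 1)
    λ_7 → (0, 6, 3)
    λ_8 → (0, 6, 3)
    λ_9 → (5, 7, 0)

The 9 indices split into 5 linkage classes (same alcove rep ⇔ same W_13-dot-orbit):

[[1, 2, 5, 9], [3], [4], [6], [7, 8]]


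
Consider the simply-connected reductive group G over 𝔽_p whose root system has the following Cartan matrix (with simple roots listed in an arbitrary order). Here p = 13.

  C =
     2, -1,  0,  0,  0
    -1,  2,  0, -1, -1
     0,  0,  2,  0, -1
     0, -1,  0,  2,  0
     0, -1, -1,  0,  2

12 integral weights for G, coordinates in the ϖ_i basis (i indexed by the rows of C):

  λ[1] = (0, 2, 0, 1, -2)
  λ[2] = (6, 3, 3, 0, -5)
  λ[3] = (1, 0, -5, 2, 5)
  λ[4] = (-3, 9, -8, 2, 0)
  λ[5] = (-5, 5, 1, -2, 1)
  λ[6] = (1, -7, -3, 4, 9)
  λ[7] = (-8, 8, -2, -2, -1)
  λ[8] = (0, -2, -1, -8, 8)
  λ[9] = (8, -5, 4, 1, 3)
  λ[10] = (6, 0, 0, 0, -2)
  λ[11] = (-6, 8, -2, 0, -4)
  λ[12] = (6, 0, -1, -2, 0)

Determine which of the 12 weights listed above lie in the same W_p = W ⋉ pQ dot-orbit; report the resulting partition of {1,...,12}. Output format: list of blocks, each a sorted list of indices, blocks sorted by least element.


Dynkin diagram of C (from the 8 off-diagonal −1 entries): D_5.

Folding the 12 weights λ_j+ρ into Ā_13 (reps in the given 5-coord order):

  λ_1 → (1, 2, 0, 2, 1);  λ_2 → (7, 0, 0, 1, 1);  λ_3 → (2, 1, 4, 3, 0);  λ_4 → (1, 1, 2, 2, 0);  λ_5 → (4, 1, 2, 1, 2);  λ_6 → (4, 1, 2, 1, 2);  λ_7 → (7, 0, 0, 1, 1);  λ_8 → (7, 0, 0, 1, 1);  λ_9 → (4, 1, 2, 1, 2);  λ_10 → (7, 0, 0, 1, 1);  λ_11 → (5, 0, 3, 1, 1);  λ_12 → (7, 0, 0, 1, 1)

These 12 weights hit 6 W_13-dot-orbits; sizes (1, 5, 1, 1, 3, 1):

[[1], [2, 7, 8, 10, 12], [3], [4], [5, 6, 9], [11]]


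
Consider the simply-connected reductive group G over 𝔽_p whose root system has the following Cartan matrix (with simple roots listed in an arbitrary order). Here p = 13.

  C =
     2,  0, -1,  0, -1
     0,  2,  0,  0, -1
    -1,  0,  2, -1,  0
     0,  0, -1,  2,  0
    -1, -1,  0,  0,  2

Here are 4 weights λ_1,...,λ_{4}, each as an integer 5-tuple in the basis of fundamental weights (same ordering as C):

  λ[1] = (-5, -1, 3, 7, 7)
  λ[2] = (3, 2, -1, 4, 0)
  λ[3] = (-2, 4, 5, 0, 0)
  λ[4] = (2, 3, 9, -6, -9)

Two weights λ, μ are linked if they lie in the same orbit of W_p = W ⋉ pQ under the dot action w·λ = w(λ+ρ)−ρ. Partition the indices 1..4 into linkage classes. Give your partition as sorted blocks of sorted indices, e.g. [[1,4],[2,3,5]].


Root system A_5: the 5×5 matrix C matches after relabeling.

λ_j+ρ reflected into Ā_13 (⟨·,θ^∨⟩≤13); 5-tuples as given:

    λ_1 → (4, 3, 0, 5, 1)
    λ_2 → (4, 3, 0, 5, 1)
    λ_3 → (1, 5, 5, 1, 0)
    λ_4 → (4, 3, 0, 5, 1)

These 4 weights hit 2 W_13-dot-orbits; sizes (3, 1):

[[1, 2, 4], [3]]


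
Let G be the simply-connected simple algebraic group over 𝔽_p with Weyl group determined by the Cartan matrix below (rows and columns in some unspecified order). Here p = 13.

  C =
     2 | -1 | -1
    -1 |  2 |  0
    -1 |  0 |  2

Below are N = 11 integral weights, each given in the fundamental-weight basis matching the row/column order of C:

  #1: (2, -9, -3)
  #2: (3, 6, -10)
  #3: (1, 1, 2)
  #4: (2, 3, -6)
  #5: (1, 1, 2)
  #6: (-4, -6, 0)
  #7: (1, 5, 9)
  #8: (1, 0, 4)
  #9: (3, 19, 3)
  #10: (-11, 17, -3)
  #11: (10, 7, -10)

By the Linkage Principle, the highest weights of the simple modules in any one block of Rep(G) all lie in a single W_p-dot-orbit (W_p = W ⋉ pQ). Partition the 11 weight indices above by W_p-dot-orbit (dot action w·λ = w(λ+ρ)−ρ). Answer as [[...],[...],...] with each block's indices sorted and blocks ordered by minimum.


C ↔ A_3 under row/col permutation; |W(A_3)| = 24.

Ā_13 reps of the 11 weights (A_3, coords as presented):

  λ_1 → (2, 1, 5) · λ_2 → (5, 2, 4) · λ_3 → (2, 2, 3) · λ_4 → (2, 2, 3) · λ_5 → (2, 2, 3) · λ_6 → (2, 1, 5) · λ_7 → (2, 1, 5) · λ_8 → (2, 1, 5) · λ_9 → (5, 2, 4) · λ_10 → (2, 1, 5) · λ_11 → (2, 2, 3)

Partition of {1..11} into 3 W_13-dot-orbits:

[[1, 6, 7, 8, 10], [2, 9], [3, 4, 5, 11]]


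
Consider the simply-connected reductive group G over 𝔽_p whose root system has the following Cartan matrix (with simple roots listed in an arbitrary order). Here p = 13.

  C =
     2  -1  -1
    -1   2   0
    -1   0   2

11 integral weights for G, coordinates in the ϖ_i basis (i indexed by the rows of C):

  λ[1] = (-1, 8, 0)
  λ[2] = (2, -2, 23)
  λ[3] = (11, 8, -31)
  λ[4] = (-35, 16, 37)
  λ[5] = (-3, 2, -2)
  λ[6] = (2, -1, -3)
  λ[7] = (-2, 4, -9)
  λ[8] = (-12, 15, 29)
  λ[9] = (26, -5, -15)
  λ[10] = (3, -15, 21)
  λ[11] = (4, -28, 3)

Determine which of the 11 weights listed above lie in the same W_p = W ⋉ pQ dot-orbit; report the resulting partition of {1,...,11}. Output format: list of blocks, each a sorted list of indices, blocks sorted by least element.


Root system A_3: the 3×3 matrix C matches after relabeling.

W_13-reps of the 11 weights in Ā_13 (same 3-coord order as C):

    1: (0, 9, 1)
    2: (10, 2, 1)
    3: (4, 4, 1)
    4: (4, 4, 1)
    5: (1, 0, 2)
    6: (1, 0, 2)
    7: (4, 4, 1)
    8: (3, 4, 2)
    9: (0, 9, 1)
    10: (0, 9, 1)
    11: (4, 4, 1)

Linkage partition of the 11 weights (5 classes, p=13):

[[1, 9, 10], [2], [3, 4, 7, 11], [5, 6], [8]]
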